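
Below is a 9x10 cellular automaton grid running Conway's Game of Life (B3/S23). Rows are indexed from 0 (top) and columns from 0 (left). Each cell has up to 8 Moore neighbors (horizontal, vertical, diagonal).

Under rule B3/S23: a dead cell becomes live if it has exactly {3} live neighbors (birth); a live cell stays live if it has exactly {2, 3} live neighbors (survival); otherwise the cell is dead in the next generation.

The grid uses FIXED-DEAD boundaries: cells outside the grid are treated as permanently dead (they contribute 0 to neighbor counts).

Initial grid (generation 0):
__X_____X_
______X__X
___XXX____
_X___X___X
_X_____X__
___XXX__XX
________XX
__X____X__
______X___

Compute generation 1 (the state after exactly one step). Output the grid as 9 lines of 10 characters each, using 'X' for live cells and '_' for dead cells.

Simulating step by step:
Generation 0 (given above): 22 live cells
Generation 1: 22 live cells
(generation 1 grid is the final answer)

Answer: __________
___XXX____
____XXX___
__X__XX___
__X__XX__X
____X__X_X
___XX__X_X
_______XX_
__________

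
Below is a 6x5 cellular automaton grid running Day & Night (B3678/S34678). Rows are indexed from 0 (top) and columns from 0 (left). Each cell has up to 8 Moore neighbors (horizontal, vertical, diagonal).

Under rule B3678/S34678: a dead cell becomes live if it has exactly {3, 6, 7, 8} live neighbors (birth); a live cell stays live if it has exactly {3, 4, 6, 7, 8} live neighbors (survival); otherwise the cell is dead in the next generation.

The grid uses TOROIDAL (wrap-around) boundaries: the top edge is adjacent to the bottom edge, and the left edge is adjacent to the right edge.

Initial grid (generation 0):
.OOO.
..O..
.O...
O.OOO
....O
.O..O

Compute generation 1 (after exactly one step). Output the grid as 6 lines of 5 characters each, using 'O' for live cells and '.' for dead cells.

Answer: OOOO.
..OO.
OO..O
OO.OO
.OO.O
.....

Derivation:
Simulating step by step:
Generation 0 (given above): 12 live cells
Generation 1: 16 live cells
(generation 1 grid is the final answer)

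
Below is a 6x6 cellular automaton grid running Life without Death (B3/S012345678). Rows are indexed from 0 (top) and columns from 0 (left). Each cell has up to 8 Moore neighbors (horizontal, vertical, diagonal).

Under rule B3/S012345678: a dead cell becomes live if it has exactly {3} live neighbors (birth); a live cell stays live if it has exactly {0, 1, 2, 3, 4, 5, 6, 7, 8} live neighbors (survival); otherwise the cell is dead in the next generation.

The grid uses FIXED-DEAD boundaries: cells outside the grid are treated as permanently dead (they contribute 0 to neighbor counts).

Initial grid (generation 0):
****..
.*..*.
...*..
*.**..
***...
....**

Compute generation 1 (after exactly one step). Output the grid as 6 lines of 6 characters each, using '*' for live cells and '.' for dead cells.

Simulating step by step:
Generation 0 (given above): 15 live cells
Generation 1: 20 live cells
(generation 1 grid is the final answer)

Answer: ****..
**..*.
.*.**.
*.**..
***.*.
.*..**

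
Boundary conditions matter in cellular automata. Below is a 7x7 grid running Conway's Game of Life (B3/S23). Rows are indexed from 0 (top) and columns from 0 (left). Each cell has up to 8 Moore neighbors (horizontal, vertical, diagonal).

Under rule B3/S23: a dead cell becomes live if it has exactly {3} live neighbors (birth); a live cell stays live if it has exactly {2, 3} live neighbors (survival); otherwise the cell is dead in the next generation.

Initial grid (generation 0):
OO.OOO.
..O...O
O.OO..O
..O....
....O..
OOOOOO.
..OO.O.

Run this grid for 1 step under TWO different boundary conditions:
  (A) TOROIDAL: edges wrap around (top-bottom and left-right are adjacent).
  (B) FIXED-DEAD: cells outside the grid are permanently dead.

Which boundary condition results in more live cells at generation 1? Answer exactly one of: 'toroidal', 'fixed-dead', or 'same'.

Under TOROIDAL boundary, generation 1:
OO...O.
.......
O.OO..O
.OO....
....OO.
.O...OO
.......
Population = 14

Under FIXED-DEAD boundary, generation 1:
.OOOOO.
O.....O
..OO...
.OO....
....OO.
.O...O.
.....O.
Population = 16

Comparison: toroidal=14, fixed-dead=16 -> fixed-dead

Answer: fixed-dead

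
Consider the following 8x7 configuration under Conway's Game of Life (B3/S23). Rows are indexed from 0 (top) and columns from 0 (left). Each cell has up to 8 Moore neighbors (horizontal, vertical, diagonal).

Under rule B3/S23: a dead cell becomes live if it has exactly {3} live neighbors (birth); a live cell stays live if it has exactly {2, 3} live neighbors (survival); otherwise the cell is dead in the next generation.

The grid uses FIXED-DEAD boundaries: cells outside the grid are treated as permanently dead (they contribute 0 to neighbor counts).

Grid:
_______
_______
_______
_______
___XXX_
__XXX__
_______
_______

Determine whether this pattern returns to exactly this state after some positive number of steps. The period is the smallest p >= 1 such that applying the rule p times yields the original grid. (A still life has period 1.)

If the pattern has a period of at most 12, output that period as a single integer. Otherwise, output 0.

Simulating and comparing each generation to the original:
Gen 0 (original, given above): 6 live cells
Gen 1: 6 live cells, differs from original
Gen 2: 6 live cells, MATCHES original -> period = 2

Answer: 2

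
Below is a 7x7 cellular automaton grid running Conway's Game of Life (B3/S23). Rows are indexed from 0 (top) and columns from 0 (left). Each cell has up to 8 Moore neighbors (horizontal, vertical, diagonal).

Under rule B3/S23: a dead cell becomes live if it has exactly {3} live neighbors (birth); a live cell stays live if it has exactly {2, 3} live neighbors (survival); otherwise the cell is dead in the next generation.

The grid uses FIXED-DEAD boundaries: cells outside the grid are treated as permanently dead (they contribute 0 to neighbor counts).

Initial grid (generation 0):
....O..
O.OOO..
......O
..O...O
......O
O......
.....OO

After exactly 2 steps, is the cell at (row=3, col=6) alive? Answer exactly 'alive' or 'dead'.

Simulating step by step:
Generation 0 (given above): 12 live cells
Generation 1: 11 live cells
....O..
...OOO.
.OO..O.
.....OO
.......
.....OO
.......
Generation 2: 10 live cells
...OOO.
..OO.O.
..OO...
.....OO
.......
.......
.......

Cell (3,6) at generation 2: 1 -> alive

Answer: alive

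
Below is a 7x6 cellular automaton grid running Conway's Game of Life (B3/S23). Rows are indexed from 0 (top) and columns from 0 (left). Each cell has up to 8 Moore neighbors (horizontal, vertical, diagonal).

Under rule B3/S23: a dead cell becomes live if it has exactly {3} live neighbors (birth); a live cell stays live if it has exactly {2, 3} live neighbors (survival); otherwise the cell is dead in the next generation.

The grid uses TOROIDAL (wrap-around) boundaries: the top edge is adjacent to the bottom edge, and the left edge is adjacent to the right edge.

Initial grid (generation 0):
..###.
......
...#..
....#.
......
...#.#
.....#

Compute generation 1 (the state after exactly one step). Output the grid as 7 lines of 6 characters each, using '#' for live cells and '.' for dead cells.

Answer: ...##.
..#.#.
......
......
....#.
....#.
..#..#

Derivation:
Simulating step by step:
Generation 0 (given above): 8 live cells
Generation 1: 8 live cells
(generation 1 grid is the final answer)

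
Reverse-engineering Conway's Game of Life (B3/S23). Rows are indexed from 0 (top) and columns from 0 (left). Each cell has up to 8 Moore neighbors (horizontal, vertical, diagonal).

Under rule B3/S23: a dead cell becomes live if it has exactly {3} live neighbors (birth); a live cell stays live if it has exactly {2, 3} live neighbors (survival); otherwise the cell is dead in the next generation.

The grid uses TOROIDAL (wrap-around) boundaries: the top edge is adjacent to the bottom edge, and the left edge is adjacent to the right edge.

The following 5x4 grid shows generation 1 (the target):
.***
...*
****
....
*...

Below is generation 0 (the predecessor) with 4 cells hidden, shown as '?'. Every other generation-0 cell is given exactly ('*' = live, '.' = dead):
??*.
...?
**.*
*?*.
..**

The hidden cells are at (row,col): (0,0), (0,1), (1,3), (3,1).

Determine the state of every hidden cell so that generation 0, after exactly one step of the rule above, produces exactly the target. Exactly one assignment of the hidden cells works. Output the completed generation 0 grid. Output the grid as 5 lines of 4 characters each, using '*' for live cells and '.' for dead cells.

Hidden generation-0 cells (in order): (0,0), (0,1), (1,3), (3,1).
A hidden cell only influences target cells in its own 3x3 neighborhood. Try each of the 2^4 = 16 assignments, step the completed generation 0 forward once under B3/S23, and compare with the target:
  (0,0)=. (0,1)=. (1,3)=. (3,1)=. -> step gives (0,1)='.' but target has '*' -> reject
  (0,0)=. (0,1)=. (1,3)=. (3,1)=* -> step gives (0,1)='.' but target has '*' -> reject
  (0,0)=. (0,1)=. (1,3)=* (3,1)=. -> step gives (0,1)='.' but target has '*' -> reject
  (0,0)=. (0,1)=. (1,3)=* (3,1)=* -> step gives (0,1)='.' but target has '*' -> reject
  (0,0)=. (0,1)=* (1,3)=. (3,1)=. -> step reproduces the target at every cell -> ACCEPT
  (0,0)=. (0,1)=* (1,3)=. (3,1)=* -> step gives (2,0)='.' but target has '*' -> reject
  (0,0)=. (0,1)=* (1,3)=* (3,1)=. -> step gives (0,0)='*' but target has '.' -> reject
  (0,0)=. (0,1)=* (1,3)=* (3,1)=* -> step gives (0,0)='*' but target has '.' -> reject
  (0,0)=* (0,1)=. (1,3)=. (3,1)=. -> step gives (0,3)='.' but target has '*' -> reject
  (0,0)=* (0,1)=. (1,3)=. (3,1)=* -> step gives (0,3)='.' but target has '*' -> reject
  (0,0)=* (0,1)=. (1,3)=* (3,1)=. -> step gives (0,0)='*' but target has '.' -> reject
  (0,0)=* (0,1)=. (1,3)=* (3,1)=* -> step gives (0,0)='*' but target has '.' -> reject
  (0,0)=* (0,1)=* (1,3)=. (3,1)=. -> step gives (0,0)='*' but target has '.' -> reject
  (0,0)=* (0,1)=* (1,3)=. (3,1)=* -> step gives (0,0)='*' but target has '.' -> reject
  (0,0)=* (0,1)=* (1,3)=* (3,1)=. -> step gives (0,0)='*' but target has '.' -> reject
  (0,0)=* (0,1)=* (1,3)=* (3,1)=* -> step gives (0,0)='*' but target has '.' -> reject
Unique solution: (0,0)=dead, (0,1)=live, (1,3)=dead, (3,1)=dead.
Check: live-neighbor counts of every cell in the completed generation 0:
2233
4443
3333
4546
3544
Applying B3/S23 to generation 0 with these counts gives:
.***
...*
****
....
*...
which matches the target exactly.

Answer: .**.
....
**.*
*.*.
..**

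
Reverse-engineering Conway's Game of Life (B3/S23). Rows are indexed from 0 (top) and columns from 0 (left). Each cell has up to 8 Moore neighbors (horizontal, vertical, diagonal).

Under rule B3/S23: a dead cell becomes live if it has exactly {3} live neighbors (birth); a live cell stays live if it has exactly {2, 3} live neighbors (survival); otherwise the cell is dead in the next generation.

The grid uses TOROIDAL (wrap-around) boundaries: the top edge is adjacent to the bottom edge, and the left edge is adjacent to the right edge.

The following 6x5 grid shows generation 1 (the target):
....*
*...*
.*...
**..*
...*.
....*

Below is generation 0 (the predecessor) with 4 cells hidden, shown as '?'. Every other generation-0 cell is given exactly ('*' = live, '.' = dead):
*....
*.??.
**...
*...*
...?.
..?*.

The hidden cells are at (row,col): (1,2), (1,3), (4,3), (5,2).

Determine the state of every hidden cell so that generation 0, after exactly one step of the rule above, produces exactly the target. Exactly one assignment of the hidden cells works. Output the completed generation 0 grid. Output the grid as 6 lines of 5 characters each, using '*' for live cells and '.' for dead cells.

Hidden generation-0 cells (in order): (1,2), (1,3), (4,3), (5,2).
A hidden cell only influences target cells in its own 3x3 neighborhood. Try each of the 2^4 = 16 assignments, step the completed generation 0 forward once under B3/S23, and compare with the target:
  (1,2)=. (1,3)=. (4,3)=. (5,2)=. -> step gives (4,3)='.' but target has '*' -> reject
  (1,2)=. (1,3)=. (4,3)=. (5,2)=* -> step gives (0,1)='*' but target has '.' -> reject
  (1,2)=. (1,3)=. (4,3)=* (5,2)=. -> step reproduces the target at every cell -> ACCEPT
  (1,2)=. (1,3)=. (4,3)=* (5,2)=* -> step gives (0,1)='*' but target has '.' -> reject
  (1,2)=. (1,3)=* (4,3)=. (5,2)=. -> step gives (0,4)='.' but target has '*' -> reject
  (1,2)=. (1,3)=* (4,3)=. (5,2)=* -> step gives (0,1)='*' but target has '.' -> reject
  (1,2)=. (1,3)=* (4,3)=* (5,2)=. -> step gives (0,4)='.' but target has '*' -> reject
  (1,2)=. (1,3)=* (4,3)=* (5,2)=* -> step gives (0,1)='*' but target has '.' -> reject
  (1,2)=* (1,3)=. (4,3)=. (5,2)=. -> step gives (0,1)='*' but target has '.' -> reject
  (1,2)=* (1,3)=. (4,3)=. (5,2)=* -> step gives (0,2)='*' but target has '.' -> reject
  (1,2)=* (1,3)=. (4,3)=* (5,2)=. -> step gives (0,1)='*' but target has '.' -> reject
  (1,2)=* (1,3)=. (4,3)=* (5,2)=* -> step gives (0,2)='*' but target has '.' -> reject
  (1,2)=* (1,3)=* (4,3)=. (5,2)=. -> step gives (0,1)='*' but target has '.' -> reject
  (1,2)=* (1,3)=* (4,3)=. (5,2)=* -> step gives (0,4)='.' but target has '*' -> reject
  (1,2)=* (1,3)=* (4,3)=* (5,2)=. -> step gives (0,1)='*' but target has '.' -> reject
  (1,2)=* (1,3)=* (4,3)=* (5,2)=* -> step gives (0,4)='.' but target has '*' -> reject
Unique solution: (1,2)=dead, (1,3)=dead, (4,3)=live, (5,2)=dead.
Check: live-neighbor counts of every cell in the completed generation 0:
12113
34103
43114
33223
21224
11213
Applying B3/S23 to generation 0 with these counts gives:
....*
*...*
.*...
**..*
...*.
....*
which matches the target exactly.

Answer: *....
*....
**...
*...*
...*.
...*.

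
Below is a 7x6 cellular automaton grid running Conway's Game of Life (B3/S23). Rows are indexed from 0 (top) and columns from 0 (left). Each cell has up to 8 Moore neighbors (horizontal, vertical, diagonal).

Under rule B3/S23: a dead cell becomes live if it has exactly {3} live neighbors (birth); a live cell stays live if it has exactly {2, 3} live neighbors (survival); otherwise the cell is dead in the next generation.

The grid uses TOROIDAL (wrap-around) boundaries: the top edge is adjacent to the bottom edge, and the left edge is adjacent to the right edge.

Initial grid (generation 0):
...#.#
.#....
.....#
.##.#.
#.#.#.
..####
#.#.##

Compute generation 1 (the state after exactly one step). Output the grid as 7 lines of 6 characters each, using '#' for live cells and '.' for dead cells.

Answer: .###.#
#...#.
###...
###.#.
#.....
..#...
###...

Derivation:
Simulating step by step:
Generation 0 (given above): 18 live cells
Generation 1: 18 live cells
(generation 1 grid is the final answer)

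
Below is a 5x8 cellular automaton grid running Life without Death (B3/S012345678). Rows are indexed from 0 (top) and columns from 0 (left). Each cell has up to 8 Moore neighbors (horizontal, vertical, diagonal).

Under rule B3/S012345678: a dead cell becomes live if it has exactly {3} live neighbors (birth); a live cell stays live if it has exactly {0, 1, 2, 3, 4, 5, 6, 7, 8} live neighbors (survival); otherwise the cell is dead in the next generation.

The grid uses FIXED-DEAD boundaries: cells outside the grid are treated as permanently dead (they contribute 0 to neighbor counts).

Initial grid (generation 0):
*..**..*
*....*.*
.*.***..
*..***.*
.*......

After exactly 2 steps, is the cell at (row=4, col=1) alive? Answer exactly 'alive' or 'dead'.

Simulating step by step:
Generation 0 (given above): 17 live cells
Generation 1: 25 live cells
*..**.**
***..*.*
******..
**.*****
.*..*...
Generation 2: 32 live cells
*.******
***..*.*
******.*
**.*****
*****.*.

Cell (4,1) at generation 2: 1 -> alive

Answer: alive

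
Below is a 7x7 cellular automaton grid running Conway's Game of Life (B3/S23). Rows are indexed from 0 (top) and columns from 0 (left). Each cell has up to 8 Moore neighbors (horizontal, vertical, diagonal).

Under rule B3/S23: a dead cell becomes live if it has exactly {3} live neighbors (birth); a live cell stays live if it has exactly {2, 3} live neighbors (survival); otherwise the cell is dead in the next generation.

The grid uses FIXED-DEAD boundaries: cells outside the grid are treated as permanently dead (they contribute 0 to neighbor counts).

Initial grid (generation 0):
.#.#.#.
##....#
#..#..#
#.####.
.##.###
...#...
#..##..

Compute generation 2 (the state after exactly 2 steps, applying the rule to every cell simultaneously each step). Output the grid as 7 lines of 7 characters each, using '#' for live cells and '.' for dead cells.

Simulating step by step:
Generation 0 (given above): 23 live cells
Generation 1: 17 live cells
###....
##..###
#..#..#
#......
.#....#
.#.....
...##..
Generation 2: 15 live cells
(generation 2 grid is the final answer)

Answer: #.#..#.
...####
#...#.#
##.....
##.....
..#....
.......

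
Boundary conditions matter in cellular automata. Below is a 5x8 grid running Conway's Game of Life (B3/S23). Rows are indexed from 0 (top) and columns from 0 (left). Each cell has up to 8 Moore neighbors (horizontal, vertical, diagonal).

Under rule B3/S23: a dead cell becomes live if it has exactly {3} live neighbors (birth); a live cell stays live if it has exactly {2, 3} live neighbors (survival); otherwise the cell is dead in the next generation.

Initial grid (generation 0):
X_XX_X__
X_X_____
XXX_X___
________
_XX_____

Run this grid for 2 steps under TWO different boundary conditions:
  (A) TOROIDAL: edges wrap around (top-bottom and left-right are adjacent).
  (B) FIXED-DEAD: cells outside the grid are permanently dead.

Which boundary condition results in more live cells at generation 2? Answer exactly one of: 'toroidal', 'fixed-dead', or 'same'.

Answer: toroidal

Derivation:
Under TOROIDAL boundary, generation 2:
X__XX__X
X_X_X__X
X_XXX___
X___X___
XX_XX___
Population = 18

Under FIXED-DEAD boundary, generation 2:
___X____
____X___
X_XXX___
_XXX____
________
Population = 9

Comparison: toroidal=18, fixed-dead=9 -> toroidal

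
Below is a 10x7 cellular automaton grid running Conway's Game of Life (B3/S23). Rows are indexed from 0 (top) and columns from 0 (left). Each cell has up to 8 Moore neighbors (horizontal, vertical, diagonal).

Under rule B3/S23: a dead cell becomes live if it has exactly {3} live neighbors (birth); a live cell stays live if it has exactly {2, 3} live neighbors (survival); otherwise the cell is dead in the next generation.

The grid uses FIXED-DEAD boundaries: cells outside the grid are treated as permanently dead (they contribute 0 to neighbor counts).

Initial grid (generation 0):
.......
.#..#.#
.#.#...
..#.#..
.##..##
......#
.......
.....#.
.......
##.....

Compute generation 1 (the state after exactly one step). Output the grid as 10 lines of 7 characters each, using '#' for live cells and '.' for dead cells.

Simulating step by step:
Generation 0 (given above): 15 live cells
Generation 1: 14 live cells
(generation 1 grid is the final answer)

Answer: .......
..#....
.#.###.
....##.
.###.##
.....##
.......
.......
.......
.......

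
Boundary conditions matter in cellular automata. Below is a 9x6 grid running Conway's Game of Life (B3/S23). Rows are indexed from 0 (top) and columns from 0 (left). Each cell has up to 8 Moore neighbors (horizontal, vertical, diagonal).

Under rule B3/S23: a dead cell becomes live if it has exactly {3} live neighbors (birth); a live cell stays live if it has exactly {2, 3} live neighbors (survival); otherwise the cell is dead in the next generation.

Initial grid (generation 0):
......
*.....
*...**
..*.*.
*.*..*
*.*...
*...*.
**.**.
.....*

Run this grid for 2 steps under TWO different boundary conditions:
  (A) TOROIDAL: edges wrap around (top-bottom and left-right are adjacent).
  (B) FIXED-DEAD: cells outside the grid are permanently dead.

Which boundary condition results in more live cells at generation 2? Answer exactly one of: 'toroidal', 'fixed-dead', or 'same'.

Answer: toroidal

Derivation:
Under TOROIDAL boundary, generation 2:
*.....
**...*
**.**.
..*.*.
**.***
*.***.
*.*.*.
..*...
**.**.
Population = 27

Under FIXED-DEAD boundary, generation 2:
......
....*.
...***
..*.**
...*..
..**..
*.*..*
***..*
...***
Population = 20

Comparison: toroidal=27, fixed-dead=20 -> toroidal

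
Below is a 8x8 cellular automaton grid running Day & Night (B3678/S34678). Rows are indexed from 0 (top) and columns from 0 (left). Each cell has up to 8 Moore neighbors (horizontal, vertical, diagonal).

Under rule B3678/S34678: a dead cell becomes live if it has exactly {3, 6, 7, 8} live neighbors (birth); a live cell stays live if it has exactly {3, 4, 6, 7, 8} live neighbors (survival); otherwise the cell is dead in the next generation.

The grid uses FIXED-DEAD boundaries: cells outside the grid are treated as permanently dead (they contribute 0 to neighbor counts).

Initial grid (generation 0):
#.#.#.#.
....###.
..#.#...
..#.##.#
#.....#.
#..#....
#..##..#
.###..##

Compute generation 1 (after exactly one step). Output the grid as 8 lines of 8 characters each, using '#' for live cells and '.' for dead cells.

Simulating step by step:
Generation 0 (given above): 26 live cells
Generation 1: 20 live cells
(generation 1 grid is the final answer)

Answer: ...#....
.#..#...
....##..
.#...##.
.#.###..
.#..#...
...##.#.
..###...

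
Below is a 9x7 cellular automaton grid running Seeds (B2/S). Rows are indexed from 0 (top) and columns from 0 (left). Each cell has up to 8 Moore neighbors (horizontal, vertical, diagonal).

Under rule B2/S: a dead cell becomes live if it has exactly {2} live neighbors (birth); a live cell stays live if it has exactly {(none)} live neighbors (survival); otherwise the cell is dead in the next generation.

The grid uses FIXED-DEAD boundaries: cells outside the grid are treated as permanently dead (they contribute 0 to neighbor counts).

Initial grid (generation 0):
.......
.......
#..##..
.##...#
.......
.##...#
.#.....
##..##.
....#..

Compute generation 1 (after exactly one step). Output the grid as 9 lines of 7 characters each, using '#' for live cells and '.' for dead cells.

Simulating step by step:
Generation 0 (given above): 15 live cells
Generation 1: 19 live cells
(generation 1 grid is the final answer)

Answer: .......
...##..
.....#.
#...##.
#..#.##
#......
...##.#
..##...
##.#...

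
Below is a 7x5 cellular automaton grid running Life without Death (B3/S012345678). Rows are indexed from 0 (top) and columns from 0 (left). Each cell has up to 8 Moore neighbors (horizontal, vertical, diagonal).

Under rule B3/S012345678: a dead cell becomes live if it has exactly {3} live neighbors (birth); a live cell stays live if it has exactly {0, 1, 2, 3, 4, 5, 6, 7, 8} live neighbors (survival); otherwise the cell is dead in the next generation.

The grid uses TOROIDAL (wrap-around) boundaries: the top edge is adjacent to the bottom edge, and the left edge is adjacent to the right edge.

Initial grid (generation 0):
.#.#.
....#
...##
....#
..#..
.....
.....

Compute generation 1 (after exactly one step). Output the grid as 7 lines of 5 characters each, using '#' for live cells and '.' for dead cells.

Answer: .#.#.
#.#.#
#..##
....#
..#..
.....
.....

Derivation:
Simulating step by step:
Generation 0 (given above): 7 live cells
Generation 1: 10 live cells
(generation 1 grid is the final answer)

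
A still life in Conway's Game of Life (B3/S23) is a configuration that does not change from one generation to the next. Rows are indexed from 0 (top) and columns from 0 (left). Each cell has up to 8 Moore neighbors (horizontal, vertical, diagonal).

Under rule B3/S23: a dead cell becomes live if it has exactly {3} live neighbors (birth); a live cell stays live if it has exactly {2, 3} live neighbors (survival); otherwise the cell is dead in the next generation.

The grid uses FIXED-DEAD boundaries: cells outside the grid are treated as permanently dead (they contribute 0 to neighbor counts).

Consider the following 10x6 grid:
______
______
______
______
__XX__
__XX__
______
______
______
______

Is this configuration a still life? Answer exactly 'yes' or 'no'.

Answer: yes

Derivation:
Compute generation 1 and compare to generation 0 (given above):
Generation 1:
______
______
______
______
__XX__
__XX__
______
______
______
______
The grids are IDENTICAL -> still life.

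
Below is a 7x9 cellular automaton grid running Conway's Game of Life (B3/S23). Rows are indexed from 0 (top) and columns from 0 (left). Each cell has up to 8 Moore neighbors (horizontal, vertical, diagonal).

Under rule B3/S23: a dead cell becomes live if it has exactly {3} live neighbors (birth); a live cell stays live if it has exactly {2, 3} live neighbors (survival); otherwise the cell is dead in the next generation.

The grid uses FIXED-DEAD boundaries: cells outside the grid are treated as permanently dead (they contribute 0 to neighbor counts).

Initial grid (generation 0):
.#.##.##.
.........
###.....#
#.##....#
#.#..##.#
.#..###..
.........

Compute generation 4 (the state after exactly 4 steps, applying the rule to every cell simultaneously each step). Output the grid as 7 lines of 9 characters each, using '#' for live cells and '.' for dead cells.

Simulating step by step:
Generation 0 (given above): 22 live cells
Generation 1: 17 live cells
.........
#..#...#.
#.##.....
#..#....#
#.#...#..
.#..#.##.
.....#...
Generation 2: 19 live cells
.........
.###.....
#.###....
#..#.....
#.##.##..
.#....##.
.....##..
Generation 3: 21 live cells
..#......
.#..#....
#...#....
#....#...
#.######.
.##.#..#.
.....###.
Generation 4: 16 live cells
(generation 4 grid is the final answer)

Answer: .........
.#.#.....
##..##...
#........
#.#....#.
.##.....#
.....###.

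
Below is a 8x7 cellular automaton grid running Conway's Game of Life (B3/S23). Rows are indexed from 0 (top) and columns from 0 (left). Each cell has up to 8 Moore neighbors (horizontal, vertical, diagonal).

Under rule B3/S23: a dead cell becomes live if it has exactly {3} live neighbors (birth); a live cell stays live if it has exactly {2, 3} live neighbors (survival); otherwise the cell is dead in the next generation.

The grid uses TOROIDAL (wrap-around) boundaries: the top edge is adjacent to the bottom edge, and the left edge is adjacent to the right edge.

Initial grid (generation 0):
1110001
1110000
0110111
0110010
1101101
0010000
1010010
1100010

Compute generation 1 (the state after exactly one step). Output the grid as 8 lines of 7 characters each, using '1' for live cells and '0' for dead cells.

Answer: 0000000
0000000
0000111
0000000
1001111
0010110
1010000
0000010

Derivation:
Simulating step by step:
Generation 0 (given above): 27 live cells
Generation 1: 14 live cells
(generation 1 grid is the final answer)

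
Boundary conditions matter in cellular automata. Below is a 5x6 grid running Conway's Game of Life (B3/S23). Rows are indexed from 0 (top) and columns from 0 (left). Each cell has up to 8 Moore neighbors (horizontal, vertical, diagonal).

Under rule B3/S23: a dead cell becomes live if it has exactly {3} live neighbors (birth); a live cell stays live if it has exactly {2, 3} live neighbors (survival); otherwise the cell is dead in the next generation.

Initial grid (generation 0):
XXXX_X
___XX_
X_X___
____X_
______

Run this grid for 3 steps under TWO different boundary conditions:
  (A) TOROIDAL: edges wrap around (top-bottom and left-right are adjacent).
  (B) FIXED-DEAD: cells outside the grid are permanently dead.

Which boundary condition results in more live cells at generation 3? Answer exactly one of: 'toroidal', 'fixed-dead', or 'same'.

Answer: fixed-dead

Derivation:
Under TOROIDAL boundary, generation 3:
______
______
X__X__
______
______
Population = 2

Under FIXED-DEAD boundary, generation 3:
_X_X__
_X____
______
______
______
Population = 3

Comparison: toroidal=2, fixed-dead=3 -> fixed-dead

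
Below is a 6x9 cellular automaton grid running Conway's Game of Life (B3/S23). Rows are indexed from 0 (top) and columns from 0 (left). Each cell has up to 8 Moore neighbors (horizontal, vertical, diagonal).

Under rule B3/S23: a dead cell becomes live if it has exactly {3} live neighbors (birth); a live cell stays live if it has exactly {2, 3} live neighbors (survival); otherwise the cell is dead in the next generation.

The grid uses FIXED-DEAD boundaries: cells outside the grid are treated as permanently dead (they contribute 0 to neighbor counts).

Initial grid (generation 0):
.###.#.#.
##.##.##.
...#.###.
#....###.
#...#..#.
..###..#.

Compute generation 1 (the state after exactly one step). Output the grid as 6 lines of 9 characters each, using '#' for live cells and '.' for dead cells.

Answer: ##.#.#.#.
##......#
####....#
........#
.#..#..##
...##....

Derivation:
Simulating step by step:
Generation 0 (given above): 26 live cells
Generation 1: 20 live cells
(generation 1 grid is the final answer)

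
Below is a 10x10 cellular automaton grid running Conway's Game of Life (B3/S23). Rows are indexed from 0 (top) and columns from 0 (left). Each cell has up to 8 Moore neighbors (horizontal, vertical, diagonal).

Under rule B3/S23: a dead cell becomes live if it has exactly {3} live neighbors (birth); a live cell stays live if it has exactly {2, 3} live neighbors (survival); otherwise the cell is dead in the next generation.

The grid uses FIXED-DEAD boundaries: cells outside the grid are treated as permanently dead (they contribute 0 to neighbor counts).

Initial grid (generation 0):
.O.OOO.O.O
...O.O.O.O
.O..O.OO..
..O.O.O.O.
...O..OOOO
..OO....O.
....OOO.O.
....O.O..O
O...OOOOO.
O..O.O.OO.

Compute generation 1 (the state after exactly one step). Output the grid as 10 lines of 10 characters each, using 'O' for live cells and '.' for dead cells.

Answer: ..OO.O....
...O...O..
..O.O.....
..O.O....O
....OOO..O
..OO......
....O.O.OO
...O.....O
...O.....O
.....O..O.

Derivation:
Simulating step by step:
Generation 0 (given above): 44 live cells
Generation 1: 26 live cells
(generation 1 grid is the final answer)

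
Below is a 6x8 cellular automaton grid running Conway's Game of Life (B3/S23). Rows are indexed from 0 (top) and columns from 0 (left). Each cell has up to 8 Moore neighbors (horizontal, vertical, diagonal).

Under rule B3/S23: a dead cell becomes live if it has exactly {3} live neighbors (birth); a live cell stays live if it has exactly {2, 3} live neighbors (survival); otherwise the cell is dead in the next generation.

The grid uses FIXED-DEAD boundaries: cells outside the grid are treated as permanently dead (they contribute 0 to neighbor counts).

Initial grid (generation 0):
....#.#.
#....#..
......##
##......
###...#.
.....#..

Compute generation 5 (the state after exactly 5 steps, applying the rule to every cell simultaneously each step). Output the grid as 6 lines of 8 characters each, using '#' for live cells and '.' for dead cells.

Answer: ........
.....##.
##...##.
#.#.....
#.#.....
.#......

Derivation:
Simulating step by step:
Generation 0 (given above): 13 live cells
Generation 1: 13 live cells
.....#..
.....#.#
##....#.
#.#...##
#.#.....
.#......
Generation 2: 12 live cells
......#.
.....#..
##...#..
#.#...##
#.#.....
.#......
Generation 3: 11 live cells
........
.....##.
##...#..
#.#...#.
#.#.....
.#......
Generation 4: 10 live cells
........
.....##.
##...#..
#.#.....
#.#.....
.#......
Generation 5: 11 live cells
(generation 5 grid is the final answer)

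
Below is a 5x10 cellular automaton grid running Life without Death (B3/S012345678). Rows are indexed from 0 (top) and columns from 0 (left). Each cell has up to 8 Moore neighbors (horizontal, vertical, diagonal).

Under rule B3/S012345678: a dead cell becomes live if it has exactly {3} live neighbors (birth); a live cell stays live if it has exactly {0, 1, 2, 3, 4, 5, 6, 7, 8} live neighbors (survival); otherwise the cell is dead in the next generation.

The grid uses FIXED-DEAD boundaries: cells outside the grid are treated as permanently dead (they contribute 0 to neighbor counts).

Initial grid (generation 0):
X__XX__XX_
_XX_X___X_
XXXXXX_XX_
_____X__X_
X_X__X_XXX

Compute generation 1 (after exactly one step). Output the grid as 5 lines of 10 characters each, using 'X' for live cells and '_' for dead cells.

Simulating step by step:
Generation 0 (given above): 25 live cells
Generation 1: 33 live cells
(generation 1 grid is the final answer)

Answer: XXXXX__XX_
_XX_X_X_XX
XXXXXXXXXX
X____X__X_
X_X__XXXXX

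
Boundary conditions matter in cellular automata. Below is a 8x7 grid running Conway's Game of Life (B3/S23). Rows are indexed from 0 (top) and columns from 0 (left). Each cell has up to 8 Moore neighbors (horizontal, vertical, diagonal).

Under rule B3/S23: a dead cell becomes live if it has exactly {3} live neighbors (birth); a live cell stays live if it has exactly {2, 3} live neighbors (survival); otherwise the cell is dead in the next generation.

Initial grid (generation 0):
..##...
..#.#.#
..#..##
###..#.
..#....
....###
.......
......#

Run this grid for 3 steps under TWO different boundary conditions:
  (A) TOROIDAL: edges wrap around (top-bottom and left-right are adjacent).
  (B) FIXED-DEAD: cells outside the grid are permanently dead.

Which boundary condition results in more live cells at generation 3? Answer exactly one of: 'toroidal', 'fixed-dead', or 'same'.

Answer: toroidal

Derivation:
Under TOROIDAL boundary, generation 3:
.#####.
.#....#
#...#.#
#...#..
...#...
...####
....##.
..###..
Population = 22

Under FIXED-DEAD boundary, generation 3:
.###...
.#..##.
.......
......#
..###.#
...####
....##.
.......
Population = 17

Comparison: toroidal=22, fixed-dead=17 -> toroidal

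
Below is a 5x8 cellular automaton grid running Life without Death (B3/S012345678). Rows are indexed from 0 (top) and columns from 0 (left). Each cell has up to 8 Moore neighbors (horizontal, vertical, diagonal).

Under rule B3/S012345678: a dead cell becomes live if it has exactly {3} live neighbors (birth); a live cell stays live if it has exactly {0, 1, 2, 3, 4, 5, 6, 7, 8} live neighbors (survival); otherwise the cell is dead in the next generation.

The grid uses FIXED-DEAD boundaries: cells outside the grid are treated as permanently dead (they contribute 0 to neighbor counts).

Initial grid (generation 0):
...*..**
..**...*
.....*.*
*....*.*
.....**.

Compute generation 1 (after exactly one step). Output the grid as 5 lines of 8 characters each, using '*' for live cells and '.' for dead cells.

Answer: ..**..**
..***..*
....**.*
*...**.*
.....**.

Derivation:
Simulating step by step:
Generation 0 (given above): 13 live cells
Generation 1: 17 live cells
(generation 1 grid is the final answer)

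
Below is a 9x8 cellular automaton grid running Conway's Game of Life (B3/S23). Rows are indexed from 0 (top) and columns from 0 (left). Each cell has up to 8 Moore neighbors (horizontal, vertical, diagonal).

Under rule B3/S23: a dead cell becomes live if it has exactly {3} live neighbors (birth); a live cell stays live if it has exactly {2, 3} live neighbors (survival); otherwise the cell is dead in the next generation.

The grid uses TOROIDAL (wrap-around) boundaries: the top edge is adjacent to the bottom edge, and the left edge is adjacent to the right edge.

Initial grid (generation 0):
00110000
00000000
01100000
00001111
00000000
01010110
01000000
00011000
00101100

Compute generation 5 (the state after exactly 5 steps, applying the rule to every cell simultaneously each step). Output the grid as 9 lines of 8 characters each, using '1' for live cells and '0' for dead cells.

Simulating step by step:
Generation 0 (given above): 18 live cells
Generation 1: 19 live cells
00111000
01010000
00000110
00000110
00000001
00100000
00010100
00111100
00100100
Generation 2: 16 live cells
01001000
00010100
00001110
00000101
00000010
00000000
00000100
00100110
01000100
Generation 3: 18 live cells
00101100
00010010
00000000
00001001
00000010
00000000
00000110
00001110
01101110
Generation 4: 13 live cells
01100000
00011100
00000000
00000000
00000000
00000110
00001010
00010001
01100000
Generation 5: 16 live cells
(generation 5 grid is the final answer)

Answer: 01001000
00111000
00001000
00000000
00000000
00000110
00001011
00110000
11010000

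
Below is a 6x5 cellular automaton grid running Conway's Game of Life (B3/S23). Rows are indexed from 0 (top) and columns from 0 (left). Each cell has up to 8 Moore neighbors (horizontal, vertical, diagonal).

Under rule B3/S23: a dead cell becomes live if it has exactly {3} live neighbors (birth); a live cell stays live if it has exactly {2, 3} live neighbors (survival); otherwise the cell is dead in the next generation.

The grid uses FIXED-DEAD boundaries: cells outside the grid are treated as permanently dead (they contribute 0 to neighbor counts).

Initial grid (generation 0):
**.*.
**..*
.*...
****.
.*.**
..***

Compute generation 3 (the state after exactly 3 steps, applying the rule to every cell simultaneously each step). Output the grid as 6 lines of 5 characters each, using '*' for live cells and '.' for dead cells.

Simulating step by step:
Generation 0 (given above): 17 live cells
Generation 1: 10 live cells
***..
.....
...*.
*..**
*....
..*.*
Generation 2: 9 live cells
.*...
.**..
...**
...**
.*..*
.....
Generation 3: 9 live cells
(generation 3 grid is the final answer)

Answer: .**..
.***.
....*
..*..
...**
.....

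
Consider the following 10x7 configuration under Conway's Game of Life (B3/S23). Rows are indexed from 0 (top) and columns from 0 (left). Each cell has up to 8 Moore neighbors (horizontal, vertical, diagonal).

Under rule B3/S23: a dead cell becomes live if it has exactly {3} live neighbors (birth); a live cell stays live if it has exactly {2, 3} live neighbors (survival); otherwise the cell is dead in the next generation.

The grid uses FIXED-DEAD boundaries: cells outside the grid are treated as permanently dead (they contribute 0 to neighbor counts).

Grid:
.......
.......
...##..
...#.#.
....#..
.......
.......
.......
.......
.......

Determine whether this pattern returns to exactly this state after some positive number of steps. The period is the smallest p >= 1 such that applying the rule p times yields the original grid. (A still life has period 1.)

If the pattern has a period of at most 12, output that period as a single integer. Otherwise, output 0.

Answer: 1

Derivation:
Simulating and comparing each generation to the original:
Gen 0 (original, given above): 5 live cells
Gen 1: 5 live cells, MATCHES original -> period = 1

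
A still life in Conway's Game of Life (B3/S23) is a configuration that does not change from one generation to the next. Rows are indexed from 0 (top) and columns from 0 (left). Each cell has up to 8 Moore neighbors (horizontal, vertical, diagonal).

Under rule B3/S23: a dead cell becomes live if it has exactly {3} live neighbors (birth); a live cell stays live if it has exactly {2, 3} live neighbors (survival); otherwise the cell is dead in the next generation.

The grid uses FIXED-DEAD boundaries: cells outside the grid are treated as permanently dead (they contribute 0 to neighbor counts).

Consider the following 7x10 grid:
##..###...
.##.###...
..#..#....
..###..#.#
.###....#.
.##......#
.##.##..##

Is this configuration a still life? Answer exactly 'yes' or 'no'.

Answer: no

Derivation:
Compute generation 1 and compare to generation 0 (given above):
Generation 1:
#####.#...
#.#.......
..........
....#...#.
....#...##
#...#....#
.###....##
Cell (0,2) differs: gen0=0 vs gen1=1 -> NOT a still life.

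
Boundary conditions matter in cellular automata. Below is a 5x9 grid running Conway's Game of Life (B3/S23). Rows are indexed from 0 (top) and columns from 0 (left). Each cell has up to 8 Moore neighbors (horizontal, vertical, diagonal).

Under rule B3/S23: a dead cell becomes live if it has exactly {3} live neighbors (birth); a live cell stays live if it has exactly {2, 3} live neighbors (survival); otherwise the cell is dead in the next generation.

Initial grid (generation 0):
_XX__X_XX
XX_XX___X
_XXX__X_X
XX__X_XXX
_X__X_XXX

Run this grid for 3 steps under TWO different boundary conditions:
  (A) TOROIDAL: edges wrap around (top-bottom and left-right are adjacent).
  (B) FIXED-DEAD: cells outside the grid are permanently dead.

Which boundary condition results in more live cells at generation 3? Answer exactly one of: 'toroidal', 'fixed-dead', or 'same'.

Under TOROIDAL boundary, generation 3:
___X__X__
___XX_XX_
______X__
______X__
__X___X__
Population = 10

Under FIXED-DEAD boundary, generation 3:
X_X_X_X_X
X_X_X_X_X
X__XX_XX_
XX___X___
XX_______
Population = 20

Comparison: toroidal=10, fixed-dead=20 -> fixed-dead

Answer: fixed-dead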